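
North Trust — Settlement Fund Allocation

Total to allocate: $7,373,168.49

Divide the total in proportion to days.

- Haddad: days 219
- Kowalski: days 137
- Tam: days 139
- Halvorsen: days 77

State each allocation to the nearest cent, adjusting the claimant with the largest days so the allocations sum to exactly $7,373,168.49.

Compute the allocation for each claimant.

Days total: 219 + 137 + 139 + 77 = 572.
Raw shares: Haddad 2,822,943.8799; Kowalski 1,765,951.1943; Tam 1,791,731.5037; Halvorsen 992,541.9121.
After rounding (cent): Haddad $2,822,943.88; Kowalski $1,765,951.19; Tam $1,791,731.50; Halvorsen $992,541.91. Sum = $7,373,168.48.
Difference $7,373,168.49 − $7,373,168.48 = +$0.01 applied to largest days (Haddad): Haddad becomes $2,822,943.89.

Haddad: $2,822,943.89 · Kowalski: $1,765,951.19 · Tam: $1,791,731.50 · Halvorsen: $992,541.91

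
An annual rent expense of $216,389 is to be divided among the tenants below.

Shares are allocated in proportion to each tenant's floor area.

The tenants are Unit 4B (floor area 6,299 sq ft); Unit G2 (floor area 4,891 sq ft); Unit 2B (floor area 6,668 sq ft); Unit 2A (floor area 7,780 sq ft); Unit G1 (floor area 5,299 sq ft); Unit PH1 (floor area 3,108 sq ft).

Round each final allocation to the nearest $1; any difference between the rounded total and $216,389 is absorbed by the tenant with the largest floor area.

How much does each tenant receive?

Unit 4B: $40,036; Unit G2: $31,087; Unit 2B: $42,382; Unit 2A: $49,450; Unit G1: $33,680; Unit PH1: $19,754

Sum of floor area: 6,299 + 4,891 + 6,668 + 7,780 + 5,299 + 3,108 = 34,045.
Pro-rata amounts: Unit 4B 40,036.26; Unit G2 31,087.05; Unit 2B 42,381.61; Unit 2A 49,449.45; Unit G1 33,680.29; Unit PH1 19,754.35.
After rounding ($1): Unit 4B $40,036; Unit G2 $31,087; Unit 2B $42,382; Unit 2A $49,449; Unit G1 $33,680; Unit PH1 $19,754. Sum = $216,388.
Difference $216,389 − $216,388 = +$1 applied to largest floor area (Unit 2A): Unit 2A becomes $49,450.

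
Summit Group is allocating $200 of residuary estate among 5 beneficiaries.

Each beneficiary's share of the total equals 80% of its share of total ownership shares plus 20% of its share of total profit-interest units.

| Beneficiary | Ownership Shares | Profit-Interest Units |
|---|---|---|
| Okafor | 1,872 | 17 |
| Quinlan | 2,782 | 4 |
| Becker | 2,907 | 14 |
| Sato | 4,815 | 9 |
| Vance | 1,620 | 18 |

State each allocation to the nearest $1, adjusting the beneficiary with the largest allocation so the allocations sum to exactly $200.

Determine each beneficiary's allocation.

Okafor: $32 | Quinlan: $34 | Becker: $42 | Sato: $62 | Vance: $30

Ownership shares total 13,996; profit-interest units total 62.
Combined weights (80% ownership shares + 20% profit-interest units): Okafor 0.1618; Quinlan 0.1719; Becker 0.2113; Sato 0.3043; Vance 0.1507.
Pro-rata amounts: Okafor 32.37; Quinlan 34.38; Becker 42.26; Sato 60.85; Vance 30.13.
Rounded to nearest $1: Okafor $32; Quinlan $34; Becker $42; Sato $61; Vance $30. Sum = $199.
Difference $200 − $199 = +$1 applied to largest allocation (Sato): Sato becomes $62.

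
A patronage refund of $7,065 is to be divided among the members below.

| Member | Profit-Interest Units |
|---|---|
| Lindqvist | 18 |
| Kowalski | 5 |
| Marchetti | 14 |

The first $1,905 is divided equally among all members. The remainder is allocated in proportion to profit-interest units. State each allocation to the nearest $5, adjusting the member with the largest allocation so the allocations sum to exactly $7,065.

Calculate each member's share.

Lindqvist: $3,150 | Kowalski: $1,330 | Marchetti: $2,585

$1,905 shared equally gives $635 per member.
Remainder $5,160 by profit-interest units (total 37): Lindqvist 2,510.27 → $2,510; Kowalski 697.30 → $695; Marchetti 1,952.43 → $1,950.
Rounding difference +$5 on remainder applied to Lindqvist.
Totals: Lindqvist $635 + $2,515 = $3,150; Kowalski $635 + $695 = $1,330; Marchetti $635 + $1,950 = $2,585.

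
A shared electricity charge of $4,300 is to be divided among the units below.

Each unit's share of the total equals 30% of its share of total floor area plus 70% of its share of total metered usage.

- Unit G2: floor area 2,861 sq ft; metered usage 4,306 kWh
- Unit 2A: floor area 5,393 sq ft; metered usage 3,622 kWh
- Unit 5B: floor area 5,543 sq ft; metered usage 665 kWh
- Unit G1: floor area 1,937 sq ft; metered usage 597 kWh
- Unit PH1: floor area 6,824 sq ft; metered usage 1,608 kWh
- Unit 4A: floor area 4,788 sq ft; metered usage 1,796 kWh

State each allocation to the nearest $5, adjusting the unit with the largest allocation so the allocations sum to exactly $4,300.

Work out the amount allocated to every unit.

Unit G2: $1,165; Unit 2A: $1,120; Unit 5B: $420; Unit G1: $235; Unit PH1: $705; Unit 4A: $655

Totals — floor area 27,346, metered usage 12,594.
Composite weights (30% floor area + 70% metered usage): Unit G2 0.2707; Unit 2A 0.2605; Unit 5B 0.0978; Unit G1 0.0544; Unit PH1 0.1642; Unit 4A 0.1524.
Pro-rata amounts: Unit G2 1,164.11; Unit 2A 1,120.07; Unit 5B 420.42; Unit G1 234.06; Unit PH1 706.23; Unit 4A 655.11.
After rounding ($5): Unit G2 $1,165; Unit 2A $1,120; Unit 5B $420; Unit G1 $235; Unit PH1 $705; Unit 4A $655. Sum = $4,300.
Rounded total matches; no reconciliation needed.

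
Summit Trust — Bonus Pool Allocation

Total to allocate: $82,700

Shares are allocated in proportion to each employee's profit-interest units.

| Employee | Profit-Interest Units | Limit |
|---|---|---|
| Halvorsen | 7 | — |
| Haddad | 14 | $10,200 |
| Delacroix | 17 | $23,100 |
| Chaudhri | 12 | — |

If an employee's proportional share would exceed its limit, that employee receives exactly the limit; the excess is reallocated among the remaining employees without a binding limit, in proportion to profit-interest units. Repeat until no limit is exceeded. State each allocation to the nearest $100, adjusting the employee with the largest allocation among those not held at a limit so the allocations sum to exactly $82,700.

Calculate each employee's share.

Combined profit-interest units = 50.
Unconstrained shares: Halvorsen 11,578.00; Haddad 23,156.00; Delacroix 28,118.00; Chaudhri 19,848.00.
Held at cap: Haddad ($10,200), Delacroix ($23,100); residual $49,400 reallocated over remaining profit-interest units 19.
Shares after redistribution: Halvorsen 18,200.00 → $18,200; Chaudhri 31,200.00 → $31,200.

Halvorsen: $18,200 | Haddad: $10,200 | Delacroix: $23,100 | Chaudhri: $31,200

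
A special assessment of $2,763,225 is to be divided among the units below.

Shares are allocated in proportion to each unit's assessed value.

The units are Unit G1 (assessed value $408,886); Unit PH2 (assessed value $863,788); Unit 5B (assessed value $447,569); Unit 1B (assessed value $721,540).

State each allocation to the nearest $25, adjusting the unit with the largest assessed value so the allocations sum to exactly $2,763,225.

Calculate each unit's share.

Total assessed value = 2,441,783.
Proportional shares: Unit G1 408,886/2,441,783 × $2,763,225 = 462,712.71; Unit PH2 863,788/2,441,783 × $2,763,225 = 977,499.06; Unit 5B 447,569/2,441,783 × $2,763,225 = 506,488.03; Unit 1B 721,540/2,441,783 × $2,763,225 = 816,525.21.
After rounding ($25): Unit G1 $462,725; Unit PH2 $977,500; Unit 5B $506,500; Unit 1B $816,525. Sum = $2,763,250.
Difference $2,763,225 − $2,763,250 = −$25 applied to largest assessed value (Unit PH2): Unit PH2 becomes $977,475.

Unit G1: $462,725 · Unit PH2: $977,475 · Unit 5B: $506,500 · Unit 1B: $816,525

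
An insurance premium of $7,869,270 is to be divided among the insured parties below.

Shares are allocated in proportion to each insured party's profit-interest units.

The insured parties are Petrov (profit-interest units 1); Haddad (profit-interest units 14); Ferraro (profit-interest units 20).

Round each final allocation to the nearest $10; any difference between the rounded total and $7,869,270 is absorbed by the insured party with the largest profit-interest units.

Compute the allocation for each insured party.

Petrov: $224,840; Haddad: $3,147,710; Ferraro: $4,496,720

Sum of profit-interest units: 35.
Raw shares: Petrov 1/35 × $7,869,270 = 224,836.29; Haddad 14/35 × $7,869,270 = 3,147,708.00; Ferraro 20/35 × $7,869,270 = 4,496,725.71.
After rounding ($10): Petrov $224,840; Haddad $3,147,710; Ferraro $4,496,730. Sum = $7,869,280.
Difference $7,869,270 − $7,869,280 = −$10 applied to largest profit-interest units (Ferraro): Ferraro becomes $4,496,720.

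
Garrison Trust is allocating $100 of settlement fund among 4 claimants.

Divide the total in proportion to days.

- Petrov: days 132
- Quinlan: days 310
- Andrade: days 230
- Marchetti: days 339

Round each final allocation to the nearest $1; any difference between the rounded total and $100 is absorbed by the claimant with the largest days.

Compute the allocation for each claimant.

Days total: 132 + 310 + 230 + 339 = 1,011.
Unrounded shares: Petrov 13.06; Quinlan 30.66; Andrade 22.75; Marchetti 33.53.
Rounded to nearest $1: Petrov $13; Quinlan $31; Andrade $23; Marchetti $34. Sum = $101.
Difference $100 − $101 = −$1 applied to largest days (Marchetti): Marchetti becomes $33.

Petrov: $13 · Quinlan: $31 · Andrade: $23 · Marchetti: $33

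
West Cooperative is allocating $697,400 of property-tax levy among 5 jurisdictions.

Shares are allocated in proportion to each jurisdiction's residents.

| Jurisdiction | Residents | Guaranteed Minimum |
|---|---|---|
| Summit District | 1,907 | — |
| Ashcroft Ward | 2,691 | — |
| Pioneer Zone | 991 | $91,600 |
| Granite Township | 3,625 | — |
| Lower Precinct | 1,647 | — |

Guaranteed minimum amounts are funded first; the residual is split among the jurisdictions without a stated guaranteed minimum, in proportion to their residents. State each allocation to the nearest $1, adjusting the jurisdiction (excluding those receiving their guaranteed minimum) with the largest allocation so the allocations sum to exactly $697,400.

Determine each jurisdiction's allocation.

Summit District: $117,048 | Ashcroft Ward: $165,168 | Pioneer Zone: $91,600 | Granite Township: $222,495 | Lower Precinct: $101,089

Guaranteed amounts: Pioneer Zone $91,600. Balance $605,800.
Balance split over remaining residents 9,870: Summit District 117,047.68 → $117,048; Ashcroft Ward 165,167.96 → $165,168; Granite Township 222,494.93 → $222,495; Lower Precinct 101,089.42 → $101,089.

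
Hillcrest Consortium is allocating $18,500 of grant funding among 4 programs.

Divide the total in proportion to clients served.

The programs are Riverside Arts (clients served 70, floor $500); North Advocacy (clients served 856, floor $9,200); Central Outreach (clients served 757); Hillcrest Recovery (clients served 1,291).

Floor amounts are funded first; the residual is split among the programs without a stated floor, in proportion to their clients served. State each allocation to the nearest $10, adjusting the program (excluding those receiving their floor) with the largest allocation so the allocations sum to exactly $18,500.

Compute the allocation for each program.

Riverside Arts: $500 · North Advocacy: $9,200 · Central Outreach: $3,250 · Hillcrest Recovery: $5,550

Minimums first: Riverside Arts $500; North Advocacy $9,200. Remaining pool $8,800.
Remaining pool split over remaining clients served 2,048: Central Outreach 3,252.73 → $3,250; Hillcrest Recovery 5,547.27 → $5,550.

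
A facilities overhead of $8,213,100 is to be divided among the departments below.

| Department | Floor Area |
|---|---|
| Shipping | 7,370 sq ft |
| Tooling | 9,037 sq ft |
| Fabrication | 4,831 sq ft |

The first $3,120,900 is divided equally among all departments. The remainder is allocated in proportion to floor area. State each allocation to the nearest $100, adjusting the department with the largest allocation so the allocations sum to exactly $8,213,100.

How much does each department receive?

$3,120,900 shared equally gives $1,040,300 per department.
Remainder $5,092,200 by floor area (total 21,238): Shipping 1,767,092.66 → $1,767,100; Tooling 2,166,786.49 → $2,166,800; Fabrication 1,158,320.85 → $1,158,300.
Totals: Shipping $1,040,300 + $1,767,100 = $2,807,400; Tooling $1,040,300 + $2,166,800 = $3,207,100; Fabrication $1,040,300 + $1,158,300 = $2,198,600.

Shipping: $2,807,400 · Tooling: $3,207,100 · Fabrication: $2,198,600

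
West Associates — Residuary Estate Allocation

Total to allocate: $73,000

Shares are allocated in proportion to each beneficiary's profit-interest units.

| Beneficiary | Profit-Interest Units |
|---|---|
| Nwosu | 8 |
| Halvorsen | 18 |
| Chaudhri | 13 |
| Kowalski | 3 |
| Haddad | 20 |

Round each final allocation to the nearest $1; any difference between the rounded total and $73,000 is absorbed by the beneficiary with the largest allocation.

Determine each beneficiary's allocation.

Total profit-interest units = 62.
Unrounded shares: Nwosu 8/62 × $73,000 = 9,419.35; Halvorsen 18/62 × $73,000 = 21,193.55; Chaudhri 13/62 × $73,000 = 15,306.45; Kowalski 3/62 × $73,000 = 3,532.26; Haddad 20/62 × $73,000 = 23,548.39.
After rounding ($1): Nwosu $9,419; Halvorsen $21,194; Chaudhri $15,306; Kowalski $3,532; Haddad $23,548. Sum = $72,999.
Difference $73,000 − $72,999 = +$1 applied to largest allocation (Haddad): Haddad becomes $23,549.

Nwosu: $9,419 · Halvorsen: $21,194 · Chaudhri: $15,306 · Kowalski: $3,532 · Haddad: $23,549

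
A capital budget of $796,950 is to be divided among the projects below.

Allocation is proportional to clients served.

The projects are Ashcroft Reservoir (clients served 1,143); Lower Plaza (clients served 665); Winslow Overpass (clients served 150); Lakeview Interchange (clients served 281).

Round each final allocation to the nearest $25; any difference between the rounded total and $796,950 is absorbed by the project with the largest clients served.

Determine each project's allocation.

Ashcroft Reservoir: $406,825 | Lower Plaza: $236,700 | Winslow Overpass: $53,400 | Lakeview Interchange: $100,025

Clients served total: 2,239.
Raw shares: Ashcroft Reservoir 1,143/2,239 × $796,950 = 406,839.59; Lower Plaza 665/2,239 × $796,950 = 236,700.20; Winslow Overpass 150/2,239 × $796,950 = 53,391.02; Lakeview Interchange 281/2,239 × $796,950 = 100,019.18.
At nearest $25: Ashcroft Reservoir $406,850; Lower Plaza $236,700; Winslow Overpass $53,400; Lakeview Interchange $100,025. Sum = $796,975.
Difference $796,950 − $796,975 = −$25 applied to largest clients served (Ashcroft Reservoir): Ashcroft Reservoir becomes $406,825.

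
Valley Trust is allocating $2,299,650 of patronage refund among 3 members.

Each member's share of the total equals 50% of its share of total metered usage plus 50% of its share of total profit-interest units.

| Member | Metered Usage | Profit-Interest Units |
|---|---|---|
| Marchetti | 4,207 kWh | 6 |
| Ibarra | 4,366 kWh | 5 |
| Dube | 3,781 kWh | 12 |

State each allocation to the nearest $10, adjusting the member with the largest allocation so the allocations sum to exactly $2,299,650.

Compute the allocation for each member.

Totals — metered usage 12,354, profit-interest units 23.
Combined weights (50% metered usage + 50% profit-interest units): Marchetti 0.3007; Ibarra 0.2854; Dube 0.4139.
Raw shares: Marchetti 691,512.85; Ibarra 656,319.08; Dube 951,818.06.
Rounded to nearest $10: Marchetti $691,510; Ibarra $656,320; Dube $951,820. Sum = $2,299,650.
Rounded total matches; no reconciliation needed.

Marchetti: $691,510 | Ibarra: $656,320 | Dube: $951,820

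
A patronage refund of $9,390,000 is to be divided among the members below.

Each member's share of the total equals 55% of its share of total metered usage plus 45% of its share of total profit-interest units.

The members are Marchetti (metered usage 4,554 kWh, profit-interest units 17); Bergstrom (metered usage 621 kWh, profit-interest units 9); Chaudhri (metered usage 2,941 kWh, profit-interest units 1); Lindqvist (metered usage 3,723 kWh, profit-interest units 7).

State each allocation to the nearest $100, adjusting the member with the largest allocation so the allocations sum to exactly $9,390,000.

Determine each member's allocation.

Totals — metered usage 11,839, profit-interest units 34.
Blended shares (55% metered usage + 45% profit-interest units): Marchetti 0.4366; Bergstrom 0.1480; Chaudhri 0.1499; Lindqvist 0.2656.
Unrounded shares: Marchetti 4,099,331.05; Bergstrom 1,389,412.12; Chaudhri 1,407,225.14; Lindqvist 2,494,031.69.
After rounding ($100): Marchetti $4,099,300; Bergstrom $1,389,400; Chaudhri $1,407,200; Lindqvist $2,494,000. Sum = $9,389,900.
Difference $9,390,000 − $9,389,900 = +$100 applied to largest allocation (Marchetti): Marchetti becomes $4,099,400.

Marchetti: $4,099,400; Bergstrom: $1,389,400; Chaudhri: $1,407,200; Lindqvist: $2,494,000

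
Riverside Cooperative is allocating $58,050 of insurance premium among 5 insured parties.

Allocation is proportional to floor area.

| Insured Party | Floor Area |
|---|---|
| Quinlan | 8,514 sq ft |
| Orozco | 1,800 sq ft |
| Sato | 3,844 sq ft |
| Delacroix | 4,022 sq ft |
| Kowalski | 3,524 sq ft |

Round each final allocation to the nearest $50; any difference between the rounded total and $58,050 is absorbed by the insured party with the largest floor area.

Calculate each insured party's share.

Sum of floor area: 8,514 + 1,800 + 3,844 + 4,022 + 3,524 = 21,704.
Pro-rata amounts: Quinlan 22,771.73; Orozco 4,814.32; Sato 10,281.25; Delacroix 10,757.33; Kowalski 9,425.37.
At nearest $50: Quinlan $22,750; Orozco $4,800; Sato $10,300; Delacroix $10,750; Kowalski $9,450. Sum = $58,050.
Rounded total matches; no reconciliation needed.

Quinlan: $22,750 · Orozco: $4,800 · Sato: $10,300 · Delacroix: $10,750 · Kowalski: $9,450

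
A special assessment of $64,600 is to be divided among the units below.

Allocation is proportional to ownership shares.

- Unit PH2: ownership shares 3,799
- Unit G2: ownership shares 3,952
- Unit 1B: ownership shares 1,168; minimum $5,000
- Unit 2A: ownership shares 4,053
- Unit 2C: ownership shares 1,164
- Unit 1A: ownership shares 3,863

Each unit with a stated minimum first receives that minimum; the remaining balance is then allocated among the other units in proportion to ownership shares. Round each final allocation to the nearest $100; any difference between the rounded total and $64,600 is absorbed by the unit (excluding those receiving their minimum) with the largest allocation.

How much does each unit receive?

Fund the minimums — Unit 1B $5,000. Residual $59,600.
Residual split over remaining ownership shares 16,831: Unit PH2 13,452.58 → $13,500; Unit G2 13,994.37 → $14,000; Unit 2A 14,352.02 → $14,400; Unit 2C 4,121.82 → $4,100; Unit 1A 13,679.21 → $13,700.
Rounding difference −$100 applied to Unit 2A → $14,300.

Unit PH2: $13,500 · Unit G2: $14,000 · Unit 1B: $5,000 · Unit 2A: $14,300 · Unit 2C: $4,100 · Unit 1A: $13,700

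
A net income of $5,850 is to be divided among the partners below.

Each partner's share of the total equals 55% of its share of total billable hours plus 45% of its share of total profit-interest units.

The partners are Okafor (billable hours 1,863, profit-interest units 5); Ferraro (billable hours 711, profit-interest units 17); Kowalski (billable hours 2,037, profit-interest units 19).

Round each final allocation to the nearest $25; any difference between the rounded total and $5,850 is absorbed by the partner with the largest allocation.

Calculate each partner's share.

Okafor: $1,625; Ferraro: $1,600; Kowalski: $2,625

Billable hours total 4,611; profit-interest units total 41.
Combined weights (55% billable hours + 45% profit-interest units): Okafor 0.2771; Ferraro 0.2714; Kowalski 0.4515.
Raw shares: Okafor 1,621.02; Ferraro 1,587.65; Kowalski 2,641.33.
Rounded to nearest $25: Okafor $1,625; Ferraro $1,600; Kowalski $2,650. Sum = $5,875.
Difference $5,850 − $5,875 = −$25 applied to largest allocation (Kowalski): Kowalski becomes $2,625.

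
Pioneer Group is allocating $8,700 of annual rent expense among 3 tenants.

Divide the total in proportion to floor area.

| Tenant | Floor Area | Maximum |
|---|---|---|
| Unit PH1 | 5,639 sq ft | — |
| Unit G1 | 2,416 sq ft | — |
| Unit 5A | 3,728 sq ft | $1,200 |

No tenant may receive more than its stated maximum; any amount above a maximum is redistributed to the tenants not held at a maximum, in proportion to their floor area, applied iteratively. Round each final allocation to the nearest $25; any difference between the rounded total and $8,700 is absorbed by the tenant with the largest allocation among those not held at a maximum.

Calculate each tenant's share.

Sum of floor area: 11,783.
Unconstrained shares: Unit PH1 4,163.57; Unit G1 1,783.86; Unit 5A 2,752.58.
Capped: Unit 5A ($1,200); residual $7,500 reallocated over remaining floor area 8,055.
Remaining shares: Unit PH1 5,250.47 → $5,250; Unit G1 2,249.53 → $2,250.

Unit PH1: $5,250 | Unit G1: $2,250 | Unit 5A: $1,200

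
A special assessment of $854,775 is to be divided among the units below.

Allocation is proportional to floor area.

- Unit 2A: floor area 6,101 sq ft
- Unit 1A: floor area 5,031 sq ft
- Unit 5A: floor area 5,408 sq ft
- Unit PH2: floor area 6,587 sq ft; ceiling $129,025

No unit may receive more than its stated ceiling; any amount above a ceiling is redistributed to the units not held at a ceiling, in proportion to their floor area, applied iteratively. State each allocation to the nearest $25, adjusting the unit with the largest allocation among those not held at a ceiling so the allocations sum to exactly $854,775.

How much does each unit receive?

Combined floor area = 23,127.
Unconstrained shares: Unit 2A 225,493.24; Unit 1A 185,945.99; Unit 5A 199,879.93; Unit PH2 243,455.83.
Cap binds for Unit PH2 ($129,025); remaining pool $725,750 reallocated over remaining floor area 16,540.
Remaining shares: Unit 2A 267,702.58 → $267,700; Unit 1A 220,752.61 → $220,750; Unit 5A 237,294.80 → $237,300.

Unit 2A: $267,700 | Unit 1A: $220,750 | Unit 5A: $237,300 | Unit PH2: $129,025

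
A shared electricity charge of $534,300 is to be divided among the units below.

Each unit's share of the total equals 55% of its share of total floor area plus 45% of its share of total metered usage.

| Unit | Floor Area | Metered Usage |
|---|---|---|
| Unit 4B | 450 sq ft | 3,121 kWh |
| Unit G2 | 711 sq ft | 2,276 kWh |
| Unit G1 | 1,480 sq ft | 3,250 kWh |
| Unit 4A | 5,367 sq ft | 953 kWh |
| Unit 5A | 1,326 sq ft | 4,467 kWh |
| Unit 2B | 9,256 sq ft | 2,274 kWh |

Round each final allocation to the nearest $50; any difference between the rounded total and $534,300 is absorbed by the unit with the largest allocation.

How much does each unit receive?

Unit 4B: $53,050 · Unit G2: $44,750 · Unit G1: $71,200 · Unit 4A: $98,850 · Unit 5A: $86,700 · Unit 2B: $179,750

Floor area total 18,590; metered usage total 16,341.
Blended shares (55% floor area + 45% metered usage): Unit 4B 0.0993; Unit G2 0.0837; Unit G1 0.1333; Unit 4A 0.1850; Unit 5A 0.1622; Unit 2B 0.3365.
Raw shares: Unit 4B 53,034.62; Unit G2 44,727.43; Unit G1 71,214.60; Unit 4A 98,861.95; Unit 5A 86,686.67; Unit 2B 179,774.74.
At nearest $50: Unit 4B $53,050; Unit G2 $44,750; Unit G1 $71,200; Unit 4A $98,850; Unit 5A $86,700; Unit 2B $179,750. Sum = $534,300.
Rounded total matches; no reconciliation needed.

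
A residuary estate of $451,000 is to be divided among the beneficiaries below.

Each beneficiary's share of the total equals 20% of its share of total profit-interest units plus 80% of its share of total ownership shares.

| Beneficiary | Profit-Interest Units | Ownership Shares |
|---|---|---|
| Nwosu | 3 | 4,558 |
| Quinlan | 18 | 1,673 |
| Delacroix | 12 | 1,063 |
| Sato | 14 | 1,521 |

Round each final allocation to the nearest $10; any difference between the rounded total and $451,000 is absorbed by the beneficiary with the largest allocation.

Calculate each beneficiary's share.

Nwosu: $192,320 | Quinlan: $103,020 | Delacroix: $66,540 | Sato: $89,120

Totals — profit-interest units 47, ownership shares 8,815.
Combined weights (20% profit-interest units + 80% ownership shares): Nwosu 0.4264; Quinlan 0.2284; Delacroix 0.1475; Sato 0.1976.
Proportional shares: Nwosu 192,317.45; Quinlan 103,020.96; Delacroix 66,538.62; Sato 89,122.97.
After rounding ($10): Nwosu $192,320; Quinlan $103,020; Delacroix $66,540; Sato $89,120. Sum = $451,000.
Rounded total matches; no reconciliation needed.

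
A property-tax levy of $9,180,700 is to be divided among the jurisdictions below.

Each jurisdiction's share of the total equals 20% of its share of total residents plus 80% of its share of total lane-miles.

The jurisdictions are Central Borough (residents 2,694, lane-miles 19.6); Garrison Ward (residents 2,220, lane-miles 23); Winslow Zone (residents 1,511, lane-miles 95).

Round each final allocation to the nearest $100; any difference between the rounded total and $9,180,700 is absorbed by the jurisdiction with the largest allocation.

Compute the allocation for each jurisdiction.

Totals — residents 6,425, lane-miles 137.6.
Blended shares (20% residents + 80% lane-miles): Central Borough 0.1978; Garrison Ward 0.2028; Winslow Zone 0.5994.
Raw shares: Central Borough 1,816,065.58; Garrison Ward 1,862,084.55; Winslow Zone 5,502,549.87.
After rounding ($100): Central Borough $1,816,100; Garrison Ward $1,862,100; Winslow Zone $5,502,500. Sum = $9,180,700.
Sum already equals the total — no adjustment.

Central Borough: $1,816,100 | Garrison Ward: $1,862,100 | Winslow Zone: $5,502,500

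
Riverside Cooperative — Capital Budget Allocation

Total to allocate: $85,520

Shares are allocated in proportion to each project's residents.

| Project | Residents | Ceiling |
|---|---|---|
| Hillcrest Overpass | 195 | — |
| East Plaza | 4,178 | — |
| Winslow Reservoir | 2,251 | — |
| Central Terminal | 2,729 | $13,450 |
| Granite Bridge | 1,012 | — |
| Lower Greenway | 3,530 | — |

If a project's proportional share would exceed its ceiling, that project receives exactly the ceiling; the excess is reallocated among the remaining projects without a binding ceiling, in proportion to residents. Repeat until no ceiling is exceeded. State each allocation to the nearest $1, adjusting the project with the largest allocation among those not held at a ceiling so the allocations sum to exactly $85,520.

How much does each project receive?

Combined residents = 13,895.
Unconstrained shares: Hillcrest Overpass 1,200.17; East Plaza 25,714.47; Winslow Reservoir 13,854.30; Central Terminal 16,796.26; Granite Bridge 6,228.59; Lower Greenway 21,726.20.
Held at cap: Central Terminal ($13,450); residual $72,070 reallocated over remaining residents 11,166.
Redistributed shares: Hillcrest Overpass 1,258.61 → $1,259; East Plaza 26,966.55 → $26,967; Winslow Reservoir 14,528.89 → $14,529; Granite Bridge 6,531.87 → $6,532; Lower Greenway 22,784.09 → $22,784.
Rounding difference −$1 applied to East Plaza → $26,966.

Hillcrest Overpass: $1,259; East Plaza: $26,966; Winslow Reservoir: $14,529; Central Terminal: $13,450; Granite Bridge: $6,532; Lower Greenway: $22,784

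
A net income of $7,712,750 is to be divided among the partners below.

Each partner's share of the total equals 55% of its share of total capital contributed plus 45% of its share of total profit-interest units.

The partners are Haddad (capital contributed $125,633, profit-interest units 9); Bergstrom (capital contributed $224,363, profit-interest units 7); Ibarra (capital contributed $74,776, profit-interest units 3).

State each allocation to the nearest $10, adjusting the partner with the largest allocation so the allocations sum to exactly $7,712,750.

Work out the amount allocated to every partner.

Haddad: $2,898,680; Bergstrom: $3,519,300; Ibarra: $1,294,770

Capital contributed total 424,772; profit-interest units total 19.
Combined weights (55% capital contributed + 45% profit-interest units): Haddad 0.3758; Bergstrom 0.4563; Ibarra 0.1679.
Proportional shares: Haddad 2,898,675.47; Bergstrom 3,519,308.08; Ibarra 1,294,766.45.
Rounded to nearest $10: Haddad $2,898,680; Bergstrom $3,519,310; Ibarra $1,294,770. Sum = $7,712,760.
Difference $7,712,750 − $7,712,760 = −$10 applied to largest allocation (Bergstrom): Bergstrom becomes $3,519,300.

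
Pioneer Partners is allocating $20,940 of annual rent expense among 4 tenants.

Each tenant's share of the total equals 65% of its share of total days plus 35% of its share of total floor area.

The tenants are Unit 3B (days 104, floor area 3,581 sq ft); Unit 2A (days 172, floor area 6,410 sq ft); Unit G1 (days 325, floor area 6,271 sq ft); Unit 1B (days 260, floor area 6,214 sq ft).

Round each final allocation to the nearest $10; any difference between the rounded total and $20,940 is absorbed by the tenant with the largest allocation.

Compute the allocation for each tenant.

Unit 3B: $2,810 | Unit 2A: $4,810 | Unit G1: $7,180 | Unit 1B: $6,140

Totals — days 861, floor area 22,476.
Composite weights (65% days + 35% floor area): Unit 3B 0.1343; Unit 2A 0.2297; Unit G1 0.3430; Unit 1B 0.2930.
Proportional shares: Unit 3B 2,811.77; Unit 2A 4,809.22; Unit G1 7,182.57; Unit 1B 6,136.44.
After rounding ($10): Unit 3B $2,810; Unit 2A $4,810; Unit G1 $7,180; Unit 1B $6,140. Sum = $20,940.
Sum already equals the total — no adjustment.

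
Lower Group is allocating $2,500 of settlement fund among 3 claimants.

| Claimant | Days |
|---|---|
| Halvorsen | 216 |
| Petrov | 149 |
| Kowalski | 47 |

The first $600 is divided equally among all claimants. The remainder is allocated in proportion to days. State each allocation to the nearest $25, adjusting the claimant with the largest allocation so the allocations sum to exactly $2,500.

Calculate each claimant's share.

Equal tier: $600 ÷ 3 = $200 apiece.
Remainder $1,900 by days (total 412): Halvorsen 996.12 → $1,000; Petrov 687.14 → $675; Kowalski 216.75 → $225.
Totals: Halvorsen $200 + $1,000 = $1,200; Petrov $200 + $675 = $875; Kowalski $200 + $225 = $425.

Halvorsen: $1,200; Petrov: $875; Kowalski: $425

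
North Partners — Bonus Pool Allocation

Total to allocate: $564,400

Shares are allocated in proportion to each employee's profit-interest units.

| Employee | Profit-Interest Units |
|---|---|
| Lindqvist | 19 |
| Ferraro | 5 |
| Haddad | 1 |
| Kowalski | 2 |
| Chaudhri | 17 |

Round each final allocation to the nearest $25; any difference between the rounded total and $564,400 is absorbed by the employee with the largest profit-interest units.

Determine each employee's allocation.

Lindqvist: $243,725; Ferraro: $64,125; Haddad: $12,825; Kowalski: $25,650; Chaudhri: $218,075

Sum of profit-interest units: 19 + 5 + 1 + 2 + 17 = 44.
Raw shares: Lindqvist 243,718.18; Ferraro 64,136.36; Haddad 12,827.27; Kowalski 25,654.55; Chaudhri 218,063.64.
At nearest $25: Lindqvist $243,725; Ferraro $64,125; Haddad $12,825; Kowalski $25,650; Chaudhri $218,075. Sum = $564,400.
Rounded total matches; no reconciliation needed.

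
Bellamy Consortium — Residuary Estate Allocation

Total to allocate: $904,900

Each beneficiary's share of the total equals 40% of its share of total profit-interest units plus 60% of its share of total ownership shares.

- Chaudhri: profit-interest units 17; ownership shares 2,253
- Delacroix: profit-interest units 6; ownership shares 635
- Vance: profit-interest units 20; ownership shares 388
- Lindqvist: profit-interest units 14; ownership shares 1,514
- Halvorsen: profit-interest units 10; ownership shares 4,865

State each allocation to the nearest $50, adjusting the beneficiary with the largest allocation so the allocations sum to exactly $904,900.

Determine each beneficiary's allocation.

Chaudhri: $218,550 · Delacroix: $68,100 · Vance: $129,850 · Lindqvist: $160,750 · Halvorsen: $327,650

Profit-interest units total 67; ownership shares total 9,655.
Blended shares (40% profit-interest units + 60% ownership shares): Chaudhri 0.2415; Delacroix 0.0753; Vance 0.1435; Lindqvist 0.1777; Halvorsen 0.3620.
Proportional shares: Chaudhri 218,535.97; Delacroix 68,122.97; Vance 129,866.58; Lindqvist 160,771.82; Halvorsen 327,602.66.
At nearest $50: Chaudhri $218,550; Delacroix $68,100; Vance $129,850; Lindqvist $160,750; Halvorsen $327,600. Sum = $904,850.
Difference $904,900 − $904,850 = +$50 applied to largest allocation (Halvorsen): Halvorsen becomes $327,650.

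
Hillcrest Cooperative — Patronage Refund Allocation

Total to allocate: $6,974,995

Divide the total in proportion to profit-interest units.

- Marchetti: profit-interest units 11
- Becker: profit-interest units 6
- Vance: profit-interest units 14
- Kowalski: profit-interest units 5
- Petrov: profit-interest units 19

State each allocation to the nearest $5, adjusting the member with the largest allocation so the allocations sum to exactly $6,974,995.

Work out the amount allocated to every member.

Marchetti: $1,395,000; Becker: $760,910; Vance: $1,775,455; Kowalski: $634,090; Petrov: $2,409,540

Profit-interest units total: 55.
Raw shares: Marchetti 11/55 × $6,974,995 = 1,394,999.00; Becker 6/55 × $6,974,995 = 760,908.55; Vance 14/55 × $6,974,995 = 1,775,453.27; Kowalski 5/55 × $6,974,995 = 634,090.45; Petrov 19/55 × $6,974,995 = 2,409,543.73.
Rounded to nearest $5: Marchetti $1,395,000; Becker $760,910; Vance $1,775,455; Kowalski $634,090; Petrov $2,409,545. Sum = $6,975,000.
Difference $6,974,995 − $6,975,000 = −$5 applied to largest allocation (Petrov): Petrov becomes $2,409,540.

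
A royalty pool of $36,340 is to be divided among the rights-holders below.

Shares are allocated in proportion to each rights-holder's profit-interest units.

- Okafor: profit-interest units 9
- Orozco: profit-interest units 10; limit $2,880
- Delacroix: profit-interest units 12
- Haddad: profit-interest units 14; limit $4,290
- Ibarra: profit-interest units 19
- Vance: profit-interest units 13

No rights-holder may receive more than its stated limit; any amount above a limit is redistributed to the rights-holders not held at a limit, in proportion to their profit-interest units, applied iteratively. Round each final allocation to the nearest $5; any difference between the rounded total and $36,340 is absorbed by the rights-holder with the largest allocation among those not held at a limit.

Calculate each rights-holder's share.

Okafor: $4,955 · Orozco: $2,880 · Delacroix: $6,605 · Haddad: $4,290 · Ibarra: $10,455 · Vance: $7,155

Sum of profit-interest units: 77.
Proportional shares (ignoring caps): Okafor 4,247.53; Orozco 4,719.48; Delacroix 5,663.38; Haddad 6,607.27; Ibarra 8,967.01; Vance 6,135.32.
Capped: Orozco ($2,880), Haddad ($4,290); remaining pool $29,170 reallocated over remaining profit-interest units 53.
Shares after redistribution: Okafor 4,953.40 → $4,955; Delacroix 6,604.53 → $6,605; Ibarra 10,457.17 → $10,455; Vance 7,154.91 → $7,155.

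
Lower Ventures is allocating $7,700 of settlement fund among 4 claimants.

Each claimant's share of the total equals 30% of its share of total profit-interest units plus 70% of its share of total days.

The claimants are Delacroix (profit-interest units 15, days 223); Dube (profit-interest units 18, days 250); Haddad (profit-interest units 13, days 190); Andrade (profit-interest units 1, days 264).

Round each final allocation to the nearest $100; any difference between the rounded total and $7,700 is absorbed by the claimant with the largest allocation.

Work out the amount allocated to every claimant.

Delacroix: $2,000; Dube: $2,400; Haddad: $1,700; Andrade: $1,600

Profit-interest units total 47; days total 927.
Blended shares (30% profit-interest units + 70% days): Delacroix 0.2641; Dube 0.3037; Haddad 0.2265; Andrade 0.2057.
Unrounded shares: Delacroix 2,033.86; Dube 2,338.29; Haddad 1,743.68; Andrade 1,584.17.
After rounding ($100): Delacroix $2,000; Dube $2,300; Haddad $1,700; Andrade $1,600. Sum = $7,600.
Difference $7,700 − $7,600 = +$100 applied to largest allocation (Dube): Dube becomes $2,400.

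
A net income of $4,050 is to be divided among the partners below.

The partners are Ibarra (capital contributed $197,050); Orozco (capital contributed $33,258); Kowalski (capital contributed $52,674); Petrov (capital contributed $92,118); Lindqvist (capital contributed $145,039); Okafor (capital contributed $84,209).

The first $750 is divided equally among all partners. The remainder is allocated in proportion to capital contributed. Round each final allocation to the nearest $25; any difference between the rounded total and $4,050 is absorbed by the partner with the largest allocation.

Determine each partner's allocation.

$750 shared equally gives $125 per partner.
Remainder $3,300 by capital contributed (total 604,348): Ibarra 1,075.98 → $1,075; Orozco 181.60 → $175; Kowalski 287.62 → $300; Petrov 503.00 → $500; Lindqvist 791.98 → $800; Okafor 459.82 → $450.
Totals: Ibarra $125 + $1,075 = $1,200; Orozco $125 + $175 = $300; Kowalski $125 + $300 = $425; Petrov $125 + $500 = $625; Lindqvist $125 + $800 = $925; Okafor $125 + $450 = $575.

Ibarra: $1,200 | Orozco: $300 | Kowalski: $425 | Petrov: $625 | Lindqvist: $925 | Okafor: $575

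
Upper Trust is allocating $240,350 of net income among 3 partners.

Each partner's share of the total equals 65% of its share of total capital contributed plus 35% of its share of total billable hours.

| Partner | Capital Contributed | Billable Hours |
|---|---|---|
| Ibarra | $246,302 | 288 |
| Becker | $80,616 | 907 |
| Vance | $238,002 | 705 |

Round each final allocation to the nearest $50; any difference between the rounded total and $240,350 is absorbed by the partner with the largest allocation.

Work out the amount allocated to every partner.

Totals — capital contributed 564,920, billable hours 1,900.
Combined weights (65% capital contributed + 35% billable hours): Ibarra 0.3364; Becker 0.2598; Vance 0.4037.
Pro-rata amounts: Ibarra 80,865.53; Becker 62,451.62; Vance 97,032.85.
After rounding ($50): Ibarra $80,850; Becker $62,450; Vance $97,050. Sum = $240,350.
No rounding difference to absorb.

Ibarra: $80,850; Becker: $62,450; Vance: $97,050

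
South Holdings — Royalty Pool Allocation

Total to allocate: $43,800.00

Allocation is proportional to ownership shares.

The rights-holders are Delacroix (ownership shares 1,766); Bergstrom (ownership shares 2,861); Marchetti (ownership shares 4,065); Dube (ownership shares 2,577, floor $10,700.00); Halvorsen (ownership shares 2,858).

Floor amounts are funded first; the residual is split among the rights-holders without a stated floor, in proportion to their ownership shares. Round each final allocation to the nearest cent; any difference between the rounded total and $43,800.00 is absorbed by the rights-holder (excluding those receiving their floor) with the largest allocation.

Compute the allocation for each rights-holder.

Minimums first: Dube $10,700.00. Residual $33,100.00.
Residual split over remaining ownership shares 11,550: Delacroix 5,061.0043 → $5,061.00; Bergstrom 8,199.0563 → $8,199.06; Marchetti 11,649.4805 → $11,649.48; Halvorsen 8,190.4589 → $8,190.46.

Delacroix: $5,061.00; Bergstrom: $8,199.06; Marchetti: $11,649.48; Dube: $10,700.00; Halvorsen: $8,190.46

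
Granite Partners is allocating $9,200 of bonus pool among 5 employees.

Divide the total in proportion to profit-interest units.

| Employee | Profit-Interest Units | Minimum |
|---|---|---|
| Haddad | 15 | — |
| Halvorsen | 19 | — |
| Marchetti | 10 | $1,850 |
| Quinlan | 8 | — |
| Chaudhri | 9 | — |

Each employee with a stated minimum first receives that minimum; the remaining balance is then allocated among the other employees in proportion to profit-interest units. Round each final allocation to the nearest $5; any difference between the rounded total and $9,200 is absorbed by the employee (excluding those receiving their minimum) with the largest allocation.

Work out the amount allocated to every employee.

Haddad: $2,160 | Halvorsen: $2,740 | Marchetti: $1,850 | Quinlan: $1,155 | Chaudhri: $1,295

Fund the minimums — Marchetti $1,850. Residual $7,350.
Residual split over remaining profit-interest units 51: Haddad 2,161.76 → $2,160; Halvorsen 2,738.24 → $2,740; Quinlan 1,152.94 → $1,155; Chaudhri 1,297.06 → $1,295.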